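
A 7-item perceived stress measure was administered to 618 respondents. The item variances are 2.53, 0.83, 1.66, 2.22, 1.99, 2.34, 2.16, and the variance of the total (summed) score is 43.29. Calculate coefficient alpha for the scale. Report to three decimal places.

coefficient alpha = 0.797

ΣVar(i) = 2.53 + 0.83 + 1.66 + 2.22 + 1.99 + 2.34 + 2.16 = 13.73
α = (k/(k−1))·(1 − ΣVar(i)/σ²_T) = (7/6)·(1 − 13.73/43.29) = 0.797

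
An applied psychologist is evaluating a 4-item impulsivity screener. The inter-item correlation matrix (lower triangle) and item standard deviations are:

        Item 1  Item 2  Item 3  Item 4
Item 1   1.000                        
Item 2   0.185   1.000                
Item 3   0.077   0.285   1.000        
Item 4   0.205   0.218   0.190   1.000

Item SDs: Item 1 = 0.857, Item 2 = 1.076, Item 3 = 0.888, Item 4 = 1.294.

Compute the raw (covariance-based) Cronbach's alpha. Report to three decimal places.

Cronbach's alpha = 0.486

Σσ²ᵢ = 0.857² + 1.076² + 0.888² + 1.294² = 4.3552
Covariances σ_ij = r_ij · s_i · s_j:
  σ(Item 1,Item 2) = 0.185 × 0.857 × 1.076 = 0.1706
  σ(Item 1,Item 3) = 0.077 × 0.857 × 0.888 = 0.0586
  σ(Item 1,Item 4) = 0.205 × 0.857 × 1.294 = 0.2273
  σ(Item 2,Item 3) = 0.285 × 1.076 × 0.888 = 0.2723
  σ(Item 2,Item 4) = 0.218 × 1.076 × 1.294 = 0.3035
  σ(Item 3,Item 4) = 0.190 × 0.888 × 1.294 = 0.2183
σ²_T = Σσ²ᵢ + 2·Σσ_ij = 4.3552 + 2 × 1.2506 = 6.8564
α = (4/3)·(1 − 4.3552/6.8564) = 0.486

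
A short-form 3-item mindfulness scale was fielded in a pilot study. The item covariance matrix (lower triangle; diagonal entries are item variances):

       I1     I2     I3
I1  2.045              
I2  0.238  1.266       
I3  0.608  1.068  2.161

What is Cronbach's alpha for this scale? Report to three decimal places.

ΣVar(i) = 2.045 + 1.266 + 2.161 = 5.472
Sum of the distinct covariances = 1.914
total variance = 5.472 + 2 × 1.914 = 9.300
α = (k/(k−1))·(1 − ΣVar(i)/total variance) = (3/2)·(1 − 5.472/9.300) = 0.617

Cronbach's alpha = 0.617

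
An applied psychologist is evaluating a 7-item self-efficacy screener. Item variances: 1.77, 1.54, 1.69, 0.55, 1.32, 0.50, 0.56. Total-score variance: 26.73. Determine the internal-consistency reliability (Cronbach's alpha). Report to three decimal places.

Σσᵢ² = 1.77 + 1.54 + 1.69 + 0.55 + 1.32 + 0.50 + 0.56 = 7.93
α = (k/(k−1))·(1 − Σσᵢ²/σ²_T) = (7/6)·(1 − 7.93/26.73) = 0.821

Cronbach's alpha = 0.821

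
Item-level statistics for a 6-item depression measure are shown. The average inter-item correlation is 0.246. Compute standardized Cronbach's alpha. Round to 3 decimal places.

α = 0.662

Standardized α = k·r̄ / (1 + (k−1)·r̄) = 6 × 0.246 / (1 + 5 × 0.246)
  = 1.4760 / 2.2300 = 0.662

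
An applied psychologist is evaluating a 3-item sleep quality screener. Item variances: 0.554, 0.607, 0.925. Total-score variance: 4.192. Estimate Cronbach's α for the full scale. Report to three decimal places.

Σσ²ᵢ = 0.554 + 0.607 + 0.925 = 2.086
α = (k/(k−1))·(1 − Σσ²ᵢ/total variance) = (3/2)·(1 − 2.086/4.192) = 0.754

α = 0.754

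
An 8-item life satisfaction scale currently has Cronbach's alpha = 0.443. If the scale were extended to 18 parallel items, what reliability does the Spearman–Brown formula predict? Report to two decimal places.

predicted reliability = 0.64

Length factor m = 18/8 = 2.2500
α' = m·α / (1 + (m−1)·α)
   = 18/8 × 0.443 / (1 + (18/8 − 1) × 0.443)
   = 0.9968 / 1.5537 = 0.64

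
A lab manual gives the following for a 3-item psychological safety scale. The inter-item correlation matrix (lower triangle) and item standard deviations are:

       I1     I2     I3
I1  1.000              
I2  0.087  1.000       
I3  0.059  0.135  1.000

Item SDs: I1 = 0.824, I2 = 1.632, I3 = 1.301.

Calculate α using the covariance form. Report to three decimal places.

Σσ²ᵢ = 0.824² + 1.632² + 1.301² = 5.0350
Covariances σ_ij = r_ij · s_i · s_j:
  σ(I1,I2) = 0.087 × 0.824 × 1.632 = 0.1170
  σ(I1,I3) = 0.059 × 0.824 × 1.301 = 0.0632
  σ(I2,I3) = 0.135 × 1.632 × 1.301 = 0.2866
σ²_T = Σσ²ᵢ + 2·Σσ_ij = 5.0350 + 2 × 0.4668 = 5.9686
α = (3/2)·(1 − 5.0350/5.9686) = 0.235

α = 0.235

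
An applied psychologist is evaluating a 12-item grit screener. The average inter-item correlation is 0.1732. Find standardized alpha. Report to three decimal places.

standardized alpha = 0.715

Standardized α = k·r̄ / (1 + (k−1)·r̄) = 12 × 0.1732 / (1 + 11 × 0.1732)
  = 2.0784 / 2.9052 = 0.715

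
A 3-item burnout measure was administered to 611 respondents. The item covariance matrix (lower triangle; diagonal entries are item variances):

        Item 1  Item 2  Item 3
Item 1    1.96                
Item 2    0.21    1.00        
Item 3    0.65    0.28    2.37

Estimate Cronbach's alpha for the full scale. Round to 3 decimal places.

Σσᵢ² = 1.96 + 1.00 + 2.37 = 5.33
Σ_{i<j} σ_ij = 1.14
Var(T) = 5.33 + 2 × 1.14 = 7.61
α = (k/(k−1))·(1 − Σσᵢ²/Var(T)) = (3/2)·(1 − 5.33/7.61) = 0.449

Cronbach's alpha = 0.449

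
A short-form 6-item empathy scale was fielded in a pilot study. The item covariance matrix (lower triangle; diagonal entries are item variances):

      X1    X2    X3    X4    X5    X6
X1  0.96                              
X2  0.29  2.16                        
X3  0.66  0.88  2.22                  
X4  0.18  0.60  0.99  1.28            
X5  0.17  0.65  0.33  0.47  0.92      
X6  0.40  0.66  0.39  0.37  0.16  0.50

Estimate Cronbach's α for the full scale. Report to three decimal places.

Σσ²ᵢ = 0.96 + 2.16 + 2.22 + 1.28 + 0.92 + 0.50 = 8.04
Σ_{i<j} σ_ij = 7.20
Var(T) = 8.04 + 2 × 7.20 = 22.44
α = (k/(k−1))·(1 − Σσ²ᵢ/Var(T)) = (6/5)·(1 − 8.04/22.44) = 0.770

Cronbach's α = 0.770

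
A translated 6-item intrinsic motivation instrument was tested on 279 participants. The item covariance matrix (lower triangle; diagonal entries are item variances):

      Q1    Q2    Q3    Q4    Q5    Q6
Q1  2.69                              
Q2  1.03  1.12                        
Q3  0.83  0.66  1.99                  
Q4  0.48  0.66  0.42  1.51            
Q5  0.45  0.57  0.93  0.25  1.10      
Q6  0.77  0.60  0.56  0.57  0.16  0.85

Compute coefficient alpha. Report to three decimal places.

coefficient alpha = 0.791

sum of item variances = 2.69 + 1.12 + 1.99 + 1.51 + 1.10 + 0.85 = 9.26
Σ_{i<j} σ_ij = 8.94
σ²_T = 9.26 + 2 × 8.94 = 27.14
α = (k/(k−1))·(1 − sum of item variances/σ²_T) = (6/5)·(1 − 9.26/27.14) = 0.791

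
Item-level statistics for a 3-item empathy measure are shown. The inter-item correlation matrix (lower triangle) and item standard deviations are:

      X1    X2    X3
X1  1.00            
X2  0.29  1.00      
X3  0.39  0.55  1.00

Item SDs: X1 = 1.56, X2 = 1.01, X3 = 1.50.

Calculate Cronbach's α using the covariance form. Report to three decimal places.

Σσ²ᵢ = 1.56² + 1.01² + 1.50² = 5.7037
Covariances σ_ij = r_ij · s_i · s_j:
  σ(X1,X2) = 0.29 × 1.56 × 1.01 = 0.4569
  σ(X1,X3) = 0.39 × 1.56 × 1.50 = 0.9126
  σ(X2,X3) = 0.55 × 1.01 × 1.50 = 0.8333
σ²_T = Σσ²ᵢ + 2·Σσ_ij = 5.7037 + 2 × 2.2028 = 10.1093
α = (3/2)·(1 − 5.7037/10.1093) = 0.654

α = 0.654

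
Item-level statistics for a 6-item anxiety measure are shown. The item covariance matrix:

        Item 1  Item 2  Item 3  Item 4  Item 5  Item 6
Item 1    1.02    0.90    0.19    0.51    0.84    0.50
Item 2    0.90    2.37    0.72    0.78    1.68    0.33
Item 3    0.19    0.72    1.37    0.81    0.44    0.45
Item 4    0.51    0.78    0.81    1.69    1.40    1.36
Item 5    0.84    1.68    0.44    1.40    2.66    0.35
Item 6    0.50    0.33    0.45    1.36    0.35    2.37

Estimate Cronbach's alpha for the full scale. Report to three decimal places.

ΣVar(i) = 1.02 + 2.37 + 1.37 + 1.69 + 2.66 + 2.37 = 11.48
Sum of off-diagonal covariances = 11.26
σ²_total = 11.48 + 2 × 11.26 = 34.00
α = (k/(k−1))·(1 − ΣVar(i)/σ²_total) = (6/5)·(1 − 11.48/34.00) = 0.795

Cronbach's alpha = 0.795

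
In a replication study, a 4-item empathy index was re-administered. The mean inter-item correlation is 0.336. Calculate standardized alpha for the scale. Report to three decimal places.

Standardized α = k·r̄ / (1 + (k−1)·r̄) = 4 × 0.336 / (1 + 3 × 0.336)
  = 1.3440 / 2.0080 = 0.669

α = 0.669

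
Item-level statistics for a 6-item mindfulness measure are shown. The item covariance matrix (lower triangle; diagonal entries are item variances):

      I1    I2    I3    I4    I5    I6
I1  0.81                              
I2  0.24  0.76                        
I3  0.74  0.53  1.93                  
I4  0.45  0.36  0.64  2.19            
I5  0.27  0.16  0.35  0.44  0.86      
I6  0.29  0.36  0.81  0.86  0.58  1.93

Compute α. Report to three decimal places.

α = 0.751

sum of item variances = 0.81 + 0.76 + 1.93 + 2.19 + 0.86 + 1.93 = 8.48
Σ_{i<j} σ_ij = 7.08
Var(T) = 8.48 + 2 × 7.08 = 22.64
α = (k/(k−1))·(1 − sum of item variances/Var(T)) = (6/5)·(1 − 8.48/22.64) = 0.751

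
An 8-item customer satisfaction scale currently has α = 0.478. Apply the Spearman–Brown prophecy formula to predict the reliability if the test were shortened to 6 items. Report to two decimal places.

Length factor m = 6/8 = 0.7500
α' = m·α / (1 − (1−m)·α)
   = 6/8 × 0.478 / (1 − (1 − 6/8) × 0.478)
   = 0.3585 / 0.8805 = 0.41

predicted reliability = 0.41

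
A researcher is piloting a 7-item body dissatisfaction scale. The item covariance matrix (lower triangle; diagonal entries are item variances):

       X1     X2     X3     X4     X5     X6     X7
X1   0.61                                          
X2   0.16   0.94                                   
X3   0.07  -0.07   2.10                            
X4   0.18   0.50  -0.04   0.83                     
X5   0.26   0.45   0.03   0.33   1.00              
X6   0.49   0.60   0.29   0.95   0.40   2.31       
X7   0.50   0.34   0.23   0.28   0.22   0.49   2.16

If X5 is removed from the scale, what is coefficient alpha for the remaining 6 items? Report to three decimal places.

Remaining items: X1, X2, X3, X4, X6, X7 (k = 6).
Σσᵢ² = 0.61 + 0.94 + 2.10 + 0.83 + 2.31 + 2.16 = 8.95
σ²_total = 8.95 + 2 × 4.97 = 18.89
α (item deleted) = (6/5)·(1 − 8.95/18.89) = 0.631

α = 0.631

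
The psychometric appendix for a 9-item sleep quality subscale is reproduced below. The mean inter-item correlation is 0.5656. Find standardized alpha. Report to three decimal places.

standardized alpha = 0.921

Standardized α = k·r̄ / (1 + (k−1)·r̄) = 9 × 0.5656 / (1 + 8 × 0.5656)
  = 5.0904 / 5.5248 = 0.921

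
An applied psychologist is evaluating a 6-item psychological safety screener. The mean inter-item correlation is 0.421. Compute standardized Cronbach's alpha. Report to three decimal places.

Standardized α = k·r̄ / (1 + (k−1)·r̄) = 6 × 0.421 / (1 + 5 × 0.421)
  = 2.5260 / 3.1050 = 0.814

α = 0.814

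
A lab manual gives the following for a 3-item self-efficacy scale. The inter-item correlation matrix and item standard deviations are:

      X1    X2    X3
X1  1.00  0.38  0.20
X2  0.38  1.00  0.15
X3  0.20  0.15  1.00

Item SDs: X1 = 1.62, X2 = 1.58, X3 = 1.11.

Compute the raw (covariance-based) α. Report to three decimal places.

α = 0.501

Σσ²ᵢ = 1.62² + 1.58² + 1.11² = 6.3529
Covariances σ_ij = r_ij · s_i · s_j:
  σ(X1,X2) = 0.38 × 1.62 × 1.58 = 0.9726
  σ(X1,X3) = 0.20 × 1.62 × 1.11 = 0.3596
  σ(X2,X3) = 0.15 × 1.58 × 1.11 = 0.2631
σ²_T = Σσ²ᵢ + 2·Σσ_ij = 6.3529 + 2 × 1.5953 = 9.5435
α = (3/2)·(1 − 6.3529/9.5435) = 0.501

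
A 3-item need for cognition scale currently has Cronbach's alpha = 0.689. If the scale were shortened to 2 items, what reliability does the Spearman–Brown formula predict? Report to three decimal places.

predicted reliability = 0.596

Length factor m = 2/3 = 0.6667
α' = m·α / (1 − (1−m)·α)
   = 2/3 × 0.689 / (1 − (1 − 2/3) × 0.689)
   = 0.4593 / 0.7703 = 0.596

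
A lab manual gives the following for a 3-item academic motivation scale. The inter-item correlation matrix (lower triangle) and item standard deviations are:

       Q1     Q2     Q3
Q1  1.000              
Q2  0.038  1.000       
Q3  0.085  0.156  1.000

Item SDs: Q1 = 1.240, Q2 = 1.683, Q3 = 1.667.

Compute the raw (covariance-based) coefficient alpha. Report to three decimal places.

α = 0.243

Σσ²ᵢ = 1.240² + 1.683² + 1.667² = 7.1490
Covariances σ_ij = r_ij · s_i · s_j:
  σ(Q1,Q2) = 0.038 × 1.240 × 1.683 = 0.0793
  σ(Q1,Q3) = 0.085 × 1.240 × 1.667 = 0.1757
  σ(Q2,Q3) = 0.156 × 1.683 × 1.667 = 0.4377
σ²_T = Σσ²ᵢ + 2·Σσ_ij = 7.1490 + 2 × 0.6927 = 8.5344
α = (3/2)·(1 − 7.1490/8.5344) = 0.243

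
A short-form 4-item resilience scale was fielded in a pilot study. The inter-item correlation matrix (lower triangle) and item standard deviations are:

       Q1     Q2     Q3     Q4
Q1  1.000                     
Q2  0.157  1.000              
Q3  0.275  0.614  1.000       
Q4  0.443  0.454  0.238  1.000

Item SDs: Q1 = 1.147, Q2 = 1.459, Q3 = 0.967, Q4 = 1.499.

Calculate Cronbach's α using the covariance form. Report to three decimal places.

Σσ²ᵢ = 1.147² + 1.459² + 0.967² + 1.499² = 6.6264
Covariances σ_ij = r_ij · s_i · s_j:
  σ(Q1,Q2) = 0.157 × 1.147 × 1.459 = 0.2627
  σ(Q1,Q3) = 0.275 × 1.147 × 0.967 = 0.3050
  σ(Q1,Q4) = 0.443 × 1.147 × 1.499 = 0.7617
  σ(Q2,Q3) = 0.614 × 1.459 × 0.967 = 0.8663
  σ(Q2,Q4) = 0.454 × 1.459 × 1.499 = 0.9929
  σ(Q3,Q4) = 0.238 × 0.967 × 1.499 = 0.3450
σ²_T = Σσ²ᵢ + 2·Σσ_ij = 6.6264 + 2 × 3.5336 = 13.6936
α = (4/3)·(1 − 6.6264/13.6936) = 0.688

α = 0.688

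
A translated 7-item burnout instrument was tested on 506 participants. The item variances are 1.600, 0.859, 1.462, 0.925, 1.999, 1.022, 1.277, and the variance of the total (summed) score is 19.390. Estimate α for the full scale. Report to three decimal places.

α = 0.616

Σσᵢ² = 1.600 + 0.859 + 1.462 + 0.925 + 1.999 + 1.022 + 1.277 = 9.144
α = (k/(k−1))·(1 − Σσᵢ²/σ²_T) = (7/6)·(1 − 9.144/19.390) = 0.616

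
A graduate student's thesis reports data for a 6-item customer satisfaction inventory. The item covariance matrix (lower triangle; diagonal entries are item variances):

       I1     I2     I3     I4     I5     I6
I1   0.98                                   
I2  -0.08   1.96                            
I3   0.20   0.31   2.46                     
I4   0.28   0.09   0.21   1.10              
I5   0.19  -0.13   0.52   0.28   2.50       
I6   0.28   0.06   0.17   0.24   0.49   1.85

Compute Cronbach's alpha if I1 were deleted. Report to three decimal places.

Cronbach's alpha = 0.390

Remaining items: I2, I3, I4, I5, I6 (k = 5).
Σσ²ᵢ = 1.96 + 2.46 + 1.10 + 2.50 + 1.85 = 9.87
σ²_T = 9.87 + 2 × 2.24 = 14.35
α (item deleted) = (5/4)·(1 − 9.87/14.35) = 0.390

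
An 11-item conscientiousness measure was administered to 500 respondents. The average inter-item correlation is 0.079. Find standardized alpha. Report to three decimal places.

α = 0.485

Standardized α = k·r̄ / (1 + (k−1)·r̄) = 11 × 0.079 / (1 + 10 × 0.079)
  = 0.8690 / 1.7900 = 0.485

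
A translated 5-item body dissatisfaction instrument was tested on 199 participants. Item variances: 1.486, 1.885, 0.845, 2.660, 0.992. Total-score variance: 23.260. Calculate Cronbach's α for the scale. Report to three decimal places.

Cronbach's α = 0.827

Σσᵢ² = 1.486 + 1.885 + 0.845 + 2.660 + 0.992 = 7.868
α = (k/(k−1))·(1 − Σσᵢ²/Var(T)) = (5/4)·(1 − 7.868/23.260) = 0.827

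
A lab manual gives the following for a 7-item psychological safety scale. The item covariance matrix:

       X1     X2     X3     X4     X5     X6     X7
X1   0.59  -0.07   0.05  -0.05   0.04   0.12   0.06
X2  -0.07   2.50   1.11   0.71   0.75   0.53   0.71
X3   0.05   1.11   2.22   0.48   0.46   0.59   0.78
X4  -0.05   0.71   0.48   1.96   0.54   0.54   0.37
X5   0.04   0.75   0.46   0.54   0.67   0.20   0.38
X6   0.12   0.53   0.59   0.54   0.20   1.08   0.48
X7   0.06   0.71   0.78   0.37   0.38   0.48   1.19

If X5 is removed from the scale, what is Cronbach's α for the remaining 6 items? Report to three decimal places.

Remaining items: X1, X2, X3, X4, X6, X7 (k = 6).
Σσᵢ² = 0.59 + 2.50 + 2.22 + 1.96 + 1.08 + 1.19 = 9.54
σ²_total = 9.54 + 2 × 6.41 = 22.36
α (item deleted) = (6/5)·(1 − 9.54/22.36) = 0.688

Cronbach's α = 0.688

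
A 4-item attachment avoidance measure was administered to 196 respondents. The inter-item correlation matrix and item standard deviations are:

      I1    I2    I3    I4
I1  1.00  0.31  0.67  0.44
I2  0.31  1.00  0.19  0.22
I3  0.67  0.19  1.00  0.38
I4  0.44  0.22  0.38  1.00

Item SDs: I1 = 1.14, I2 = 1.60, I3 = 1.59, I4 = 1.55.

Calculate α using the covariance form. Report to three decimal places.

α = 0.676

Σσ²ᵢ = 1.14² + 1.60² + 1.59² + 1.55² = 8.7902
Covariances σ_ij = r_ij · s_i · s_j:
  σ(I1,I2) = 0.31 × 1.14 × 1.60 = 0.5654
  σ(I1,I3) = 0.67 × 1.14 × 1.59 = 1.2144
  σ(I1,I4) = 0.44 × 1.14 × 1.55 = 0.7775
  σ(I2,I3) = 0.19 × 1.60 × 1.59 = 0.4834
  σ(I2,I4) = 0.22 × 1.60 × 1.55 = 0.5456
  σ(I3,I4) = 0.38 × 1.59 × 1.55 = 0.9365
σ²_T = Σσ²ᵢ + 2·Σσ_ij = 8.7902 + 2 × 4.5228 = 17.8358
α = (4/3)·(1 − 8.7902/17.8358) = 0.676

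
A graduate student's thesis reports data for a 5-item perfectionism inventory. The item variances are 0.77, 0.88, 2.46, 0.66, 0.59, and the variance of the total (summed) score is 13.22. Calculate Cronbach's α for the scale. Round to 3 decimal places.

sum of item variances = 0.77 + 0.88 + 2.46 + 0.66 + 0.59 = 5.36
α = (k/(k−1))·(1 − sum of item variances/Var(T)) = (5/4)·(1 − 5.36/13.22) = 0.743

Cronbach's α = 0.743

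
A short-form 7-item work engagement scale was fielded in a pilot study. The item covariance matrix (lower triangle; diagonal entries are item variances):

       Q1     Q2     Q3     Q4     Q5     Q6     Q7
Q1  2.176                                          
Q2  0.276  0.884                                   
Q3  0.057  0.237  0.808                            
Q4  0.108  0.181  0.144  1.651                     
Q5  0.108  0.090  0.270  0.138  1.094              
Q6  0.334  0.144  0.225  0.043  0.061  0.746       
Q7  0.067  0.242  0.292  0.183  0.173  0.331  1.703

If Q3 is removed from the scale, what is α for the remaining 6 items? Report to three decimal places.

α = 0.450

Remaining items: Q1, Q2, Q4, Q5, Q6, Q7 (k = 6).
Σσᵢ² = 2.176 + 0.884 + 1.651 + 1.094 + 0.746 + 1.703 = 8.254
σ²_total = 8.254 + 2 × 2.479 = 13.212
α (item deleted) = (6/5)·(1 − 8.254/13.212) = 0.450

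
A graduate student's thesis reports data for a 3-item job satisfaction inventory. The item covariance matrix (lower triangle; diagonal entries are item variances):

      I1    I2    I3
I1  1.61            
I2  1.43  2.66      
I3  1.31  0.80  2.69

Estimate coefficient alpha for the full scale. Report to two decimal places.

α = 0.76

Σσ²ᵢ = 1.61 + 2.66 + 2.69 = 6.96
Sum of off-diagonal covariances = 3.54
σ²_T = 6.96 + 2 × 3.54 = 14.04
α = (k/(k−1))·(1 − Σσ²ᵢ/σ²_T) = (3/2)·(1 − 6.96/14.04) = 0.76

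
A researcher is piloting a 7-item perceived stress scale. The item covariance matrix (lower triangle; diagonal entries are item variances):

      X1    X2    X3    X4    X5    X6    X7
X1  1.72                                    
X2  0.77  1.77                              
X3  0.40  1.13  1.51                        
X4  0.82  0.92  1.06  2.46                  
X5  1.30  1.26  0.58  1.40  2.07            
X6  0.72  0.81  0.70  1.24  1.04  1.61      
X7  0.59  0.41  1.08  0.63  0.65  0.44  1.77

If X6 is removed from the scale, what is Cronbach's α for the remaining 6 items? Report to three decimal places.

Cronbach's α = 0.836

Remaining items: X1, X2, X3, X4, X5, X7 (k = 6).
sum of item variances = 1.72 + 1.77 + 1.51 + 2.46 + 2.07 + 1.77 = 11.30
Var(T) = 11.30 + 2 × 13.00 = 37.30
α (item deleted) = (6/5)·(1 − 11.30/37.30) = 0.836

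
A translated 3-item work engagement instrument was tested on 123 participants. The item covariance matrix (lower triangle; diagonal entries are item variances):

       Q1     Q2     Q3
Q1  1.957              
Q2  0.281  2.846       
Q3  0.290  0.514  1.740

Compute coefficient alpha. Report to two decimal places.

α = 0.37

sum of item variances = 1.957 + 2.846 + 1.740 = 6.543
Σ_{i<j} σ_ij = 1.085
σ²_total = 6.543 + 2 × 1.085 = 8.713
α = (k/(k−1))·(1 − sum of item variances/σ²_total) = (3/2)·(1 − 6.543/8.713) = 0.37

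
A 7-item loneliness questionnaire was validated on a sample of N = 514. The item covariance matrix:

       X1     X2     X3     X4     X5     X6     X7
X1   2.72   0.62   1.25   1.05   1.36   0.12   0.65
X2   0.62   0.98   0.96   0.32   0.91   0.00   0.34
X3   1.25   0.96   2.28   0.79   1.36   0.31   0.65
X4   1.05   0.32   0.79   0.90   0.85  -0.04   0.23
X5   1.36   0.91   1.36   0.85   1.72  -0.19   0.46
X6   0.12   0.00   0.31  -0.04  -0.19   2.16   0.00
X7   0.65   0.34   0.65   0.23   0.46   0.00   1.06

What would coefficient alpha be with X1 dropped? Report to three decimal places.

Remaining items: X2, X3, X4, X5, X6, X7 (k = 6).
ΣVar(i) = 0.98 + 2.28 + 0.90 + 1.72 + 2.16 + 1.06 = 9.10
σ²_T = 9.10 + 2 × 6.95 = 23.00
α (item deleted) = (6/5)·(1 − 9.10/23.00) = 0.725

α = 0.725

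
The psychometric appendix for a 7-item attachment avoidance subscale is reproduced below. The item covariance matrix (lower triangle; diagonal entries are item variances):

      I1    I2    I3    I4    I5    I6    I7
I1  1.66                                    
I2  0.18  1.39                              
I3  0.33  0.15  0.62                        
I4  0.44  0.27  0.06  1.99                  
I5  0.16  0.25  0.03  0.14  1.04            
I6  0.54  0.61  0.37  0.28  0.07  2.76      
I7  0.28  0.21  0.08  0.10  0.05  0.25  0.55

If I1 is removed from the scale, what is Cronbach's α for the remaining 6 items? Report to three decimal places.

Remaining items: I2, I3, I4, I5, I6, I7 (k = 6).
ΣVar(i) = 1.39 + 0.62 + 1.99 + 1.04 + 2.76 + 0.55 = 8.35
σ²_total = 8.35 + 2 × 2.92 = 14.19
α (item deleted) = (6/5)·(1 − 8.35/14.19) = 0.494

α = 0.494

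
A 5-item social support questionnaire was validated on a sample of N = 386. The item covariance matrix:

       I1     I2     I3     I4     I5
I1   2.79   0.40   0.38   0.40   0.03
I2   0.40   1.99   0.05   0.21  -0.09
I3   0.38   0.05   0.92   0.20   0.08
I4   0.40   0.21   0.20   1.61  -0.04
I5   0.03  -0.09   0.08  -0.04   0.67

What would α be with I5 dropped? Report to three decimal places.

Remaining items: I1, I2, I3, I4 (k = 4).
Σσᵢ² = 2.79 + 1.99 + 0.92 + 1.61 = 7.31
Var(T) = 7.31 + 2 × 1.64 = 10.59
α (item deleted) = (4/3)·(1 − 7.31/10.59) = 0.413

α = 0.413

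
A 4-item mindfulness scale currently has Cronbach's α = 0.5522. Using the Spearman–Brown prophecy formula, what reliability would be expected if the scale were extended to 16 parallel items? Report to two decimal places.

predicted reliability = 0.83

Length factor m = 16/4 = 4.0000
α' = m·α / (1 + (m−1)·α)
   = 16/4 × 0.5522 / (1 + (16/4 − 1) × 0.5522)
   = 2.2088 / 2.6566 = 0.83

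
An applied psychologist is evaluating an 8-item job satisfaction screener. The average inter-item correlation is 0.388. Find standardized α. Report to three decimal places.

α = 0.835

Standardized α = k·r̄ / (1 + (k−1)·r̄) = 8 × 0.388 / (1 + 7 × 0.388)
  = 3.1040 / 3.7160 = 0.835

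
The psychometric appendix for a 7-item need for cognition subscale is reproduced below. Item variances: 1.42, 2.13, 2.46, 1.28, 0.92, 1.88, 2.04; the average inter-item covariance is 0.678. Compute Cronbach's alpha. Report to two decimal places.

Cronbach's alpha = 0.82

Σσᵢ² = 1.42 + 2.13 + 2.46 + 1.28 + 0.92 + 1.88 + 2.04 = 12.13
Sum of the 21 distinct covariances = 21 × 0.678 = 14.238
total variance = Σσᵢ² + 2·Σcov = 12.13 + 2 × 14.238 = 40.606
α = (7/6)·(1 − 12.13/40.606) = 0.82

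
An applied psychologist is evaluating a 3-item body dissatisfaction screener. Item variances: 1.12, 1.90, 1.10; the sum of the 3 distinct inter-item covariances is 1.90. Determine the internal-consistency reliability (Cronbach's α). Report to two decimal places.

Σσᵢ² = 1.12 + 1.90 + 1.10 = 4.12
Sum of distinct covariances = 1.90
σ²_total = Σσᵢ² + 2·Σcov = 4.12 + 2 × 1.90 = 7.92
α = (3/2)·(1 − 4.12/7.92) = 0.72

Cronbach's α = 0.72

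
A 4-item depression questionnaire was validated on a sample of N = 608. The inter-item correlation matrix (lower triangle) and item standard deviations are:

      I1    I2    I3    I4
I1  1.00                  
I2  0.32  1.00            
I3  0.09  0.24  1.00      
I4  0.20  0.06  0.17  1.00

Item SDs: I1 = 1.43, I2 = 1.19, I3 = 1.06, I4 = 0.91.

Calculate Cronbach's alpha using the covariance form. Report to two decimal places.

Cronbach's alpha = 0.47

Σσ²ᵢ = 1.43² + 1.19² + 1.06² + 0.91² = 5.4127
Covariances σ_ij = r_ij · s_i · s_j:
  σ(I1,I2) = 0.32 × 1.43 × 1.19 = 0.5445
  σ(I1,I3) = 0.09 × 1.43 × 1.06 = 0.1364
  σ(I1,I4) = 0.20 × 1.43 × 0.91 = 0.2603
  σ(I2,I3) = 0.24 × 1.19 × 1.06 = 0.3027
  σ(I2,I4) = 0.06 × 1.19 × 0.91 = 0.0650
  σ(I3,I4) = 0.17 × 1.06 × 0.91 = 0.1640
σ²_T = Σσ²ᵢ + 2·Σσ_ij = 5.4127 + 2 × 1.4729 = 8.3585
α = (4/3)·(1 − 5.4127/8.3585) = 0.47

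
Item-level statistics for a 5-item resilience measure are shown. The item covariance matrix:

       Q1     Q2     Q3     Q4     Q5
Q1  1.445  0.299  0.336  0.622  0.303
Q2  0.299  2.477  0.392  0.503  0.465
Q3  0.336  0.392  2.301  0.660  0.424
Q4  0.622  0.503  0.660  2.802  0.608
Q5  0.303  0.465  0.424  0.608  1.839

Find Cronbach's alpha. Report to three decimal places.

ΣVar(i) = 1.445 + 2.477 + 2.301 + 2.802 + 1.839 = 10.864
Sum of off-diagonal covariances = 4.612
σ²_T = 10.864 + 2 × 4.612 = 20.088
α = (k/(k−1))·(1 − ΣVar(i)/σ²_T) = (5/4)·(1 − 10.864/20.088) = 0.574

Cronbach's alpha = 0.574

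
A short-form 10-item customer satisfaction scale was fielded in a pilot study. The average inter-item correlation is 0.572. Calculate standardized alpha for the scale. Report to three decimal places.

standardized alpha = 0.930

Standardized α = k·r̄ / (1 + (k−1)·r̄) = 10 × 0.572 / (1 + 9 × 0.572)
  = 5.7200 / 6.1480 = 0.930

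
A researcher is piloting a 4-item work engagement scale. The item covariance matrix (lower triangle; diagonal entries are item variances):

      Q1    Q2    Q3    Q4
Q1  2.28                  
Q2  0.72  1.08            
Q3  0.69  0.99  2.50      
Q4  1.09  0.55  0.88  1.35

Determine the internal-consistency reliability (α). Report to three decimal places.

Σσᵢ² = 2.28 + 1.08 + 2.50 + 1.35 = 7.21
Sum of off-diagonal covariances = 4.92
Var(T) = 7.21 + 2 × 4.92 = 17.05
α = (k/(k−1))·(1 − Σσᵢ²/Var(T)) = (4/3)·(1 − 7.21/17.05) = 0.770

α = 0.770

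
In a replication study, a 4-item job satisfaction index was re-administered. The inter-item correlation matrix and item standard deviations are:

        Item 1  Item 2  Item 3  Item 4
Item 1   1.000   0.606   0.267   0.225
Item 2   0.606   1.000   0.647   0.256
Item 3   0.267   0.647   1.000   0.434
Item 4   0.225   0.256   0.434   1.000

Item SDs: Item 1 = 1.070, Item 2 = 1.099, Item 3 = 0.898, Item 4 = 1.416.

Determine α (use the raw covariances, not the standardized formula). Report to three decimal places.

α = 0.705

Σσ²ᵢ = 1.070² + 1.099² + 0.898² + 1.416² = 5.1642
Covariances σ_ij = r_ij · s_i · s_j:
  σ(Item 1,Item 2) = 0.606 × 1.070 × 1.099 = 0.7126
  σ(Item 1,Item 3) = 0.267 × 1.070 × 0.898 = 0.2565
  σ(Item 1,Item 4) = 0.225 × 1.070 × 1.416 = 0.3409
  σ(Item 2,Item 3) = 0.647 × 1.099 × 0.898 = 0.6385
  σ(Item 2,Item 4) = 0.256 × 1.099 × 1.416 = 0.3984
  σ(Item 3,Item 4) = 0.434 × 0.898 × 1.416 = 0.5519
σ²_T = Σσ²ᵢ + 2·Σσ_ij = 5.1642 + 2 × 2.8988 = 10.9618
α = (4/3)·(1 − 5.1642/10.9618) = 0.705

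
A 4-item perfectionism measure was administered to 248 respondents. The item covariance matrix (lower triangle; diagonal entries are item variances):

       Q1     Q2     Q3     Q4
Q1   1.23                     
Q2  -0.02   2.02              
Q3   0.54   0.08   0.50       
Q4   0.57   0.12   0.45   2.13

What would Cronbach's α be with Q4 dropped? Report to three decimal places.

Cronbach's α = 0.364

Remaining items: Q1, Q2, Q3 (k = 3).
Σσ²ᵢ = 1.23 + 2.02 + 0.50 = 3.75
σ²_total = 3.75 + 2 × 0.60 = 4.95
α (item deleted) = (3/2)·(1 − 3.75/4.95) = 0.364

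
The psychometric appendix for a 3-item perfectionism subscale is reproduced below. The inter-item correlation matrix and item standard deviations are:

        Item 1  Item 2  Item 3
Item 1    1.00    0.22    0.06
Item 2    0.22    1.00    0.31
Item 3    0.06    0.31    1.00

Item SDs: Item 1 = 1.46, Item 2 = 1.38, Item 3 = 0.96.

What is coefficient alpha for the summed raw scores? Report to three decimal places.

Σσ²ᵢ = 1.46² + 1.38² + 0.96² = 4.9576
Covariances σ_ij = r_ij · s_i · s_j:
  σ(Item 1,Item 2) = 0.22 × 1.46 × 1.38 = 0.4433
  σ(Item 1,Item 3) = 0.06 × 1.46 × 0.96 = 0.0841
  σ(Item 2,Item 3) = 0.31 × 1.38 × 0.96 = 0.4107
σ²_T = Σσ²ᵢ + 2·Σσ_ij = 4.9576 + 2 × 0.9381 = 6.8338
α = (3/2)·(1 − 4.9576/6.8338) = 0.412

α = 0.412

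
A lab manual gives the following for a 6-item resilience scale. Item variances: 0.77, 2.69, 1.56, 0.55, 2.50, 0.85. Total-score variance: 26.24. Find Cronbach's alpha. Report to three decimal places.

Σσ²ᵢ = 0.77 + 2.69 + 1.56 + 0.55 + 2.50 + 0.85 = 8.92
α = (k/(k−1))·(1 − Σσ²ᵢ/total variance) = (6/5)·(1 − 8.92/26.24) = 0.792

α = 0.792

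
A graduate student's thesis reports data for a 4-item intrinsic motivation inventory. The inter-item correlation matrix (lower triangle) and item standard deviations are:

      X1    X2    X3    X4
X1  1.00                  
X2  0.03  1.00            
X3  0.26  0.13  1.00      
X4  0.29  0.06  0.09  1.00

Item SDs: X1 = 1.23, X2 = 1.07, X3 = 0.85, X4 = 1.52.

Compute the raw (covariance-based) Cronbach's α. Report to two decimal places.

α = 0.39

Σσ²ᵢ = 1.23² + 1.07² + 0.85² + 1.52² = 5.6907
Covariances σ_ij = r_ij · s_i · s_j:
  σ(X1,X2) = 0.03 × 1.23 × 1.07 = 0.0395
  σ(X1,X3) = 0.26 × 1.23 × 0.85 = 0.2718
  σ(X1,X4) = 0.29 × 1.23 × 1.52 = 0.5422
  σ(X2,X3) = 0.13 × 1.07 × 0.85 = 0.1182
  σ(X2,X4) = 0.06 × 1.07 × 1.52 = 0.0976
  σ(X3,X4) = 0.09 × 0.85 × 1.52 = 0.1163
σ²_T = Σσ²ᵢ + 2·Σσ_ij = 5.6907 + 2 × 1.1856 = 8.0619
α = (4/3)·(1 − 5.6907/8.0619) = 0.39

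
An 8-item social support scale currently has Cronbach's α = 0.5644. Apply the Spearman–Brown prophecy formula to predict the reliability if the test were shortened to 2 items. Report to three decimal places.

Length factor m = 2/8 = 0.2500
α' = m·α / (1 − (1−m)·α)
   = 2/8 × 0.5644 / (1 − (1 − 2/8) × 0.5644)
   = 0.1411 / 0.5767 = 0.245

predicted reliability = 0.245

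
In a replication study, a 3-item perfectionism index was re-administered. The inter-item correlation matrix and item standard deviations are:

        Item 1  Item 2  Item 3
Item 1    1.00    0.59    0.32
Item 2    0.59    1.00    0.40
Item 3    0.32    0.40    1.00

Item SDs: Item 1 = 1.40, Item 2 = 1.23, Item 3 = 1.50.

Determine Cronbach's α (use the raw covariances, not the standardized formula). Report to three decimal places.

α = 0.688

Σσ²ᵢ = 1.40² + 1.23² + 1.50² = 5.7229
Covariances σ_ij = r_ij · s_i · s_j:
  σ(Item 1,Item 2) = 0.59 × 1.40 × 1.23 = 1.0160
  σ(Item 1,Item 3) = 0.32 × 1.40 × 1.50 = 0.6720
  σ(Item 2,Item 3) = 0.40 × 1.23 × 1.50 = 0.7380
σ²_T = Σσ²ᵢ + 2·Σσ_ij = 5.7229 + 2 × 2.4260 = 10.5749
α = (3/2)·(1 − 5.7229/10.5749) = 0.688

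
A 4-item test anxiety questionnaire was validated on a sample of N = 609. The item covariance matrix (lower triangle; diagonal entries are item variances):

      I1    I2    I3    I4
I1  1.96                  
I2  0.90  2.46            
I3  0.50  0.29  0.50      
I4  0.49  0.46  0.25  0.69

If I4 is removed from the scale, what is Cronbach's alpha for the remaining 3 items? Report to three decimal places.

Cronbach's alpha = 0.611

Remaining items: I1, I2, I3 (k = 3).
Σσᵢ² = 1.96 + 2.46 + 0.50 = 4.92
Var(T) = 4.92 + 2 × 1.69 = 8.30
α (item deleted) = (3/2)·(1 − 4.92/8.30) = 0.611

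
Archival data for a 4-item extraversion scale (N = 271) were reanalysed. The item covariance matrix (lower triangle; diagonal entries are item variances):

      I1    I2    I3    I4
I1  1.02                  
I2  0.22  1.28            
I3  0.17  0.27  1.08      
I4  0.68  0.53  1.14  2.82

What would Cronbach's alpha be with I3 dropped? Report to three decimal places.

Remaining items: I1, I2, I4 (k = 3).
sum of item variances = 1.02 + 1.28 + 2.82 = 5.12
Var(T) = 5.12 + 2 × 1.43 = 7.98
α (item deleted) = (3/2)·(1 − 5.12/7.98) = 0.538

α = 0.538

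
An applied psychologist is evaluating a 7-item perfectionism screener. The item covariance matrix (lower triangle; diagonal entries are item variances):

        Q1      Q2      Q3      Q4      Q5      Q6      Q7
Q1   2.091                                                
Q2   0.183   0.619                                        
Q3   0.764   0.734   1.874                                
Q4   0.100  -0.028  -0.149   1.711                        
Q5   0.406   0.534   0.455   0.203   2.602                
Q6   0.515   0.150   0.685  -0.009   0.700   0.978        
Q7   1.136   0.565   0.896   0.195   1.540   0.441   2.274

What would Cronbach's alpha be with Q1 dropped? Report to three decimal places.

Cronbach's alpha = 0.695

Remaining items: Q2, Q3, Q4, Q5, Q6, Q7 (k = 6).
ΣVar(i) = 0.619 + 1.874 + 1.711 + 2.602 + 0.978 + 2.274 = 10.058
total variance = 10.058 + 2 × 6.912 = 23.882
α (item deleted) = (6/5)·(1 − 10.058/23.882) = 0.695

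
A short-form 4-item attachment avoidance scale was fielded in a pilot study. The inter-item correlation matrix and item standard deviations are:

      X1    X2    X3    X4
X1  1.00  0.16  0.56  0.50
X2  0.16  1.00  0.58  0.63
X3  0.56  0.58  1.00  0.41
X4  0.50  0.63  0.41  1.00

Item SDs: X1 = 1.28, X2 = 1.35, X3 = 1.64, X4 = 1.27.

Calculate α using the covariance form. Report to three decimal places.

Σσ²ᵢ = 1.28² + 1.35² + 1.64² + 1.27² = 7.7634
Covariances σ_ij = r_ij · s_i · s_j:
  σ(X1,X2) = 0.16 × 1.28 × 1.35 = 0.2765
  σ(X1,X3) = 0.56 × 1.28 × 1.64 = 1.1756
  σ(X1,X4) = 0.50 × 1.28 × 1.27 = 0.8128
  σ(X2,X3) = 0.58 × 1.35 × 1.64 = 1.2841
  σ(X2,X4) = 0.63 × 1.35 × 1.27 = 1.0801
  σ(X3,X4) = 0.41 × 1.64 × 1.27 = 0.8539
σ²_T = Σσ²ᵢ + 2·Σσ_ij = 7.7634 + 2 × 5.4830 = 18.7294
α = (4/3)·(1 − 7.7634/18.7294) = 0.781

α = 0.781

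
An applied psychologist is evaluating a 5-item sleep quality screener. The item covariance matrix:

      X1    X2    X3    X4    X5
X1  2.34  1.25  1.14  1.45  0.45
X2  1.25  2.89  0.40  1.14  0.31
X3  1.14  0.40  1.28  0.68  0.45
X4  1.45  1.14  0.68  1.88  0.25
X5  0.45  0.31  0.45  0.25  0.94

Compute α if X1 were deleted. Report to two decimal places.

α = 0.64

Remaining items: X2, X3, X4, X5 (k = 4).
sum of item variances = 2.89 + 1.28 + 1.88 + 0.94 = 6.99
total variance = 6.99 + 2 × 3.23 = 13.45
α (item deleted) = (4/3)·(1 − 6.99/13.45) = 0.64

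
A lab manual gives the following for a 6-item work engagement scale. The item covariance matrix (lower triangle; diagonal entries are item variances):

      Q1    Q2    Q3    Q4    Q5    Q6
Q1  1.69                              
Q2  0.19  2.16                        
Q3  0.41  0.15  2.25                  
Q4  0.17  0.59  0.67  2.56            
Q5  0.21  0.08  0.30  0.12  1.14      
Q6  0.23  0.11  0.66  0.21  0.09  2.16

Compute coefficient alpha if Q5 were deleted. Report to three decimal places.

Remaining items: Q1, Q2, Q3, Q4, Q6 (k = 5).
Σσᵢ² = 1.69 + 2.16 + 2.25 + 2.56 + 2.16 = 10.82
total variance = 10.82 + 2 × 3.39 = 17.60
α (item deleted) = (5/4)·(1 − 10.82/17.60) = 0.482

α = 0.482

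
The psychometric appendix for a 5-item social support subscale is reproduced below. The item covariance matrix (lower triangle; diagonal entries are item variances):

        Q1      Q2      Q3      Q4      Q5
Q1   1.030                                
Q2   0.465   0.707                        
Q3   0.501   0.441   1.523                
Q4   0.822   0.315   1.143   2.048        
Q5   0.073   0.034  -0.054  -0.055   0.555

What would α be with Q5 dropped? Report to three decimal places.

α = 0.775

Remaining items: Q1, Q2, Q3, Q4 (k = 4).
sum of item variances = 1.030 + 0.707 + 1.523 + 2.048 = 5.308
σ²_T = 5.308 + 2 × 3.687 = 12.682
α (item deleted) = (4/3)·(1 − 5.308/12.682) = 0.775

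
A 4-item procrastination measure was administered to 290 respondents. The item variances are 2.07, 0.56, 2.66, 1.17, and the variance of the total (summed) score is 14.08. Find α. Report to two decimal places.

α = 0.72

Σσ²ᵢ = 2.07 + 0.56 + 2.66 + 1.17 = 6.46
α = (k/(k−1))·(1 − Σσ²ᵢ/σ²_T) = (4/3)·(1 − 6.46/14.08) = 0.72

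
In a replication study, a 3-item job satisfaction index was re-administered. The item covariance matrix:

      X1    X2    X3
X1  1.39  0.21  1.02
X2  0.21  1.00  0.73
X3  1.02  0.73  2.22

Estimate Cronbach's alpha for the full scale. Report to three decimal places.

Cronbach's alpha = 0.689

sum of item variances = 1.39 + 1.00 + 2.22 = 4.61
Σ_{i<j} σ_ij = 1.96
σ²_total = 4.61 + 2 × 1.96 = 8.53
α = (k/(k−1))·(1 − sum of item variances/σ²_total) = (3/2)·(1 − 4.61/8.53) = 0.689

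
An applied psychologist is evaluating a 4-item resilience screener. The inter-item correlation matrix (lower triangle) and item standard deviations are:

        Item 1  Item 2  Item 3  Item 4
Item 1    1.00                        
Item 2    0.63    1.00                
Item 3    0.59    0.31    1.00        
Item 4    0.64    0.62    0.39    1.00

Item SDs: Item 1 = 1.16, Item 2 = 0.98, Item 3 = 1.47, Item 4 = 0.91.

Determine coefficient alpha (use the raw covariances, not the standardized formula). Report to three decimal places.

Σσ²ᵢ = 1.16² + 0.98² + 1.47² + 0.91² = 5.2950
Covariances σ_ij = r_ij · s_i · s_j:
  σ(Item 1,Item 2) = 0.63 × 1.16 × 0.98 = 0.7162
  σ(Item 1,Item 3) = 0.59 × 1.16 × 1.47 = 1.0061
  σ(Item 1,Item 4) = 0.64 × 1.16 × 0.91 = 0.6756
  σ(Item 2,Item 3) = 0.31 × 0.98 × 1.47 = 0.4466
  σ(Item 2,Item 4) = 0.62 × 0.98 × 0.91 = 0.5529
  σ(Item 3,Item 4) = 0.39 × 1.47 × 0.91 = 0.5217
σ²_T = Σσ²ᵢ + 2·Σσ_ij = 5.2950 + 2 × 3.9191 = 13.1332
α = (4/3)·(1 − 5.2950/13.1332) = 0.796

coefficient alpha = 0.796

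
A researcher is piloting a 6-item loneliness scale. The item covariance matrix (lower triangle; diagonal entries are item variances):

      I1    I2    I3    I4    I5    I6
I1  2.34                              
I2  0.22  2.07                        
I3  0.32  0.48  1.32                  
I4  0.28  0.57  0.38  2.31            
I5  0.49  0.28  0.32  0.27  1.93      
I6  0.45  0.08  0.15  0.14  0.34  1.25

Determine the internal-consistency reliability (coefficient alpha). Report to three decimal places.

sum of item variances = 2.34 + 2.07 + 1.32 + 2.31 + 1.93 + 1.25 = 11.22
Sum of off-diagonal covariances = 4.77
Var(T) = 11.22 + 2 × 4.77 = 20.76
α = (k/(k−1))·(1 − sum of item variances/Var(T)) = (6/5)·(1 − 11.22/20.76) = 0.551

α = 0.551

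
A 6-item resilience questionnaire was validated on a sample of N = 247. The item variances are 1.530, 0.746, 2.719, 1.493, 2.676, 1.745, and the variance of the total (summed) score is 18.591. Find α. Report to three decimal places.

α = 0.496

Σσᵢ² = 1.530 + 0.746 + 2.719 + 1.493 + 2.676 + 1.745 = 10.909
α = (k/(k−1))·(1 − Σσᵢ²/total variance) = (6/5)·(1 − 10.909/18.591) = 0.496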